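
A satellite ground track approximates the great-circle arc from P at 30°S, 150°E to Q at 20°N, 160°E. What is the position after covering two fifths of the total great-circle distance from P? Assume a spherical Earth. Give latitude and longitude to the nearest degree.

≈ 10°S, 154°E

Write both endpoints as unit vectors p₁, p₂ with components (cos φ cos λ, cos φ sin λ, sin φ).
The central angle between the endpoints is δ = arccos(p₁·p₂) ≈ 0.889 rad (50.9°).
Interpolate at f = 2/5 with slerp weights a = sin((1−f)δ)/sin δ ≈ 0.655, b = sin(fδ)/sin δ ≈ 0.448.
p = a·p₁ + b·p₂ ≈ (-0.887, 0.428, -0.174); φ = arcsin(p_z) ≈ -10.02°, λ = atan2(p_y, p_x) ≈ 154.26°.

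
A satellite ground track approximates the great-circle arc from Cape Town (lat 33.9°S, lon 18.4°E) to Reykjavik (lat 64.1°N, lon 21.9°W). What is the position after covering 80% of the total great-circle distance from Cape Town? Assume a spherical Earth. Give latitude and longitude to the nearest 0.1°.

The haversine formula gives a central angle δ ≈ 1.798 rad (103.0°) between the endpoints.
Interpolate at f = 0.80 with slerp weights a = sin((1−f)δ)/sin δ ≈ 0.361, b = sin(fδ)/sin δ ≈ 1.017.
p = a·p₁ + b·p₂ ≈ (0.697, -0.071, 0.714); φ = arcsin(p_z) ≈ 45.54°, λ = atan2(p_y, p_x) ≈ -5.83°.

≈ lat 45.5°N, lon 5.8°W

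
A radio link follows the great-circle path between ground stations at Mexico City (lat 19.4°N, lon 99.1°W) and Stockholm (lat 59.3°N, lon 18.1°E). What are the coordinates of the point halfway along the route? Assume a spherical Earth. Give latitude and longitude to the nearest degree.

≈ lat 55°N, lon 66°W

Write both endpoints as unit vectors p₁, p₂ with components (cos φ cos λ, cos φ sin λ, sin φ).
The central angle between the endpoints is δ = arccos(p₁·p₂) ≈ 1.505 rad (86.2°).
Interpolate at f = 1/2 with slerp weights a = sin((1−f)δ)/sin δ ≈ 0.685, b = sin(fδ)/sin δ ≈ 0.685.
p = a·p₁ + b·p₂ ≈ (0.230, -0.529, 0.817); φ = arcsin(p_z) ≈ 54.74°, λ = atan2(p_y, p_x) ≈ -66.49°.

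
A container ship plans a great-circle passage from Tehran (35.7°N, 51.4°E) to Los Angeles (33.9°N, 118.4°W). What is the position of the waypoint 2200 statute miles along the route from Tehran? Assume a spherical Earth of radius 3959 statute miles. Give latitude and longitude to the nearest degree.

≈ 67°N, 39°E

Convert each endpoint to a unit vector on the sphere (x = cos φ cos λ, y = cos φ sin λ, z = sin φ).
The central angle between the endpoints is δ = arccos(p₁·p₂) ≈ 1.916 rad (109.8°). The total great-circle distance is δ·R ≈ 1.916 × 3959 ≈ 7583 mi, so the target fraction is f = 2200/7583 ≈ 0.290.
Interpolate at f ≈ 0.290 with slerp weights a = sin((1−f)δ)/sin δ ≈ 1.039, b = sin(fδ)/sin δ ≈ 0.561.
p = a·p₁ + b·p₂ ≈ (0.305, 0.250, 0.919); φ = arcsin(p_z) ≈ 66.76°, λ = atan2(p_y, p_x) ≈ 39.35°.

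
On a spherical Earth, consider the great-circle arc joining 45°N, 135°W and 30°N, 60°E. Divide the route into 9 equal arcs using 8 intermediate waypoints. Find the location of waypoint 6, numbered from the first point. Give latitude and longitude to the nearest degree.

≈ 63°N, 74°E

Write both endpoints as unit vectors p₁, p₂ with components (cos φ cos λ, cos φ sin λ, sin φ).
The central angle between the endpoints is δ = arccos(p₁·p₂) ≈ 1.811 rad (103.8°).
Interpolate at f = 6/9 with slerp weights a = sin((1−f)δ)/sin δ ≈ 0.584, b = sin(fδ)/sin δ ≈ 0.962.
p = a·p₁ + b·p₂ ≈ (0.124, 0.430, 0.894); φ = arcsin(p_z) ≈ 63.44°, λ = atan2(p_y, p_x) ≈ 73.84°.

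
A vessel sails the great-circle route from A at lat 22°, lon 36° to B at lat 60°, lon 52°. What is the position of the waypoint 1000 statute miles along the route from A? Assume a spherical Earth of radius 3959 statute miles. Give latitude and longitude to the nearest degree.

≈ lat 36°, lon 40°

Write both endpoints as unit vectors p₁, p₂ with components (cos φ cos λ, cos φ sin λ, sin φ).
The central angle between the endpoints is δ = arccos(p₁·p₂) ≈ 0.692 rad (39.6°). The total great-circle distance is δ·R ≈ 0.692 × 3959 ≈ 2739 mi, so the target fraction is f = 1000/2739 ≈ 0.365.
Interpolate at f ≈ 0.365 with slerp weights a = sin((1−f)δ)/sin δ ≈ 0.667, b = sin(fδ)/sin δ ≈ 0.392.
p = a·p₁ + b·p₂ ≈ (0.621, 0.518, 0.589); φ = arcsin(p_z) ≈ 36.08°, λ = atan2(p_y, p_x) ≈ 39.83°.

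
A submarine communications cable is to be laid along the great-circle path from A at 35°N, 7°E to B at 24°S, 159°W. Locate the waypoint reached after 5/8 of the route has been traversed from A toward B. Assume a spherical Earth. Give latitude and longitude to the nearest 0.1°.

≈ 22.1°N, 117.3°W

The haversine formula gives a central angle δ ≈ 2.856 rad (163.6°) between the endpoints.
Interpolate at f = 5/8 with slerp weights a = sin((1−f)δ)/sin δ ≈ 3.112, b = sin(fδ)/sin δ ≈ 3.465.
p = a·p₁ + b·p₂ ≈ (-0.425, -0.824, 0.376); φ = arcsin(p_z) ≈ 22.06°, λ = atan2(p_y, p_x) ≈ -117.29°.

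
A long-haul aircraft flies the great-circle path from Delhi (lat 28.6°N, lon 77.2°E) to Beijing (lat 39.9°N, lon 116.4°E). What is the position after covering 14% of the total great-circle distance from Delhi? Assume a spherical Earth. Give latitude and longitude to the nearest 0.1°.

≈ lat 30.9°N, lon 82.0°E

From cos δ = sin φ₁ sin φ₂ + cos φ₁ cos φ₂ cos Δλ, the central angle is δ ≈ 0.593 rad (34.0°).
Interpolate at f = 0.14 with slerp weights a = sin((1−f)δ)/sin δ ≈ 0.874, b = sin(fδ)/sin δ ≈ 0.148.
p = a·p₁ + b·p₂ ≈ (0.119, 0.850, 0.513); φ = arcsin(p_z) ≈ 30.89°, λ = atan2(p_y, p_x) ≈ 82.01°.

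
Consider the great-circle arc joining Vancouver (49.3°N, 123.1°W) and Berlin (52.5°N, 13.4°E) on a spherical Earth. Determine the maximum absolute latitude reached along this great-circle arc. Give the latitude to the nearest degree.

≈ 73°N

The great circle lies in the plane with unit normal n̂ = (p₁ × p₂)/|p₁ × p₂|.
Here n̂_z ≈ +0.288; the vertex latitude is φ_max = arccos|n̂_z| ≈ 73.3°.
Check via Clairaut: cos φ_max = |cos φ₁| · sin C = cos(49.3°)·sin(26.2°) ≈ 0.288, again giving ≈ 73.3°.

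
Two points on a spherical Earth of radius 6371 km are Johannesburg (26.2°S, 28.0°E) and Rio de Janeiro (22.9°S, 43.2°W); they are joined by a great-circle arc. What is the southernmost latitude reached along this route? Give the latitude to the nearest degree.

≈ 29°S

The great circle lies in the plane with unit normal n̂ = (p₁ × p₂)/|p₁ × p₂|.
Here n̂_z ≈ -0.870; the vertex latitude is φ_max = arccos|n̂_z| ≈ 29.5°.
Check via Clairaut: cos φ_max = |cos φ₁| · sin C = cos(26.2°)·sin(104.0°) ≈ 0.870, again giving ≈ 29.5°.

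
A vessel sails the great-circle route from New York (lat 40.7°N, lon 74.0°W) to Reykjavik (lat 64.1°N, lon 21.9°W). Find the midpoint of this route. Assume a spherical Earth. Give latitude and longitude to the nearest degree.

≈ lat 55°N, lon 55°W

The haversine formula gives a central angle δ ≈ 0.660 rad (37.8°) between the endpoints.
Interpolate at f = 1/2 with slerp weights a = sin((1−f)δ)/sin δ ≈ 0.529, b = sin(fδ)/sin δ ≈ 0.529.
p = a·p₁ + b·p₂ ≈ (0.325, -0.471, 0.820); φ = arcsin(p_z) ≈ 55.09°, λ = atan2(p_y, p_x) ≈ -55.44°.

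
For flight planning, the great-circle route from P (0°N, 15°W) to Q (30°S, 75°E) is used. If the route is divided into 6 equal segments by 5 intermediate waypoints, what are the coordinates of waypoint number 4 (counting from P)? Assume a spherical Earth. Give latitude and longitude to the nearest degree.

Write both endpoints as unit vectors p₁, p₂ with components (cos φ cos λ, cos φ sin λ, sin φ).
The central angle between the endpoints is δ = arccos(p₁·p₂) ≈ 1.571 rad (90.0°).
Interpolate at f = 4/6 with slerp weights a = sin((1−f)δ)/sin δ ≈ 0.500, b = sin(fδ)/sin δ ≈ 0.866.
p = a·p₁ + b·p₂ ≈ (0.677, 0.595, -0.433); φ = arcsin(p_z) ≈ -25.66°, λ = atan2(p_y, p_x) ≈ 41.31°.

≈ (26°S, 41°E)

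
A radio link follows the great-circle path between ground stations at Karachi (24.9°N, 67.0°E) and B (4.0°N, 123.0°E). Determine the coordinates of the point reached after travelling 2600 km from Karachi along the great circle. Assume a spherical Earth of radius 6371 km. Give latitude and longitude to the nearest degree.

≈ (18°N, 91°E)

The haversine formula gives a central angle δ ≈ 1.006 rad (57.6°) between the endpoints. The total great-circle distance is δ·R ≈ 1.006 × 6371 ≈ 6408 km, so the target fraction is f = 2600/6408 ≈ 0.406.
Interpolate at f ≈ 0.406 with slerp weights a = sin((1−f)δ)/sin δ ≈ 0.666, b = sin(fδ)/sin δ ≈ 0.470.
p = a·p₁ + b·p₂ ≈ (-0.019, 0.949, 0.313); φ = arcsin(p_z) ≈ 18.26°, λ = atan2(p_y, p_x) ≈ 91.15°.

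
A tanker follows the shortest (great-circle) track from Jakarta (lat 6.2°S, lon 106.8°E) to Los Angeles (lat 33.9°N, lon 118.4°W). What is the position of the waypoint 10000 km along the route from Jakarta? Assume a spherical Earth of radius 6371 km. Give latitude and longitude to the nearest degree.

Convert each endpoint to a unit vector on the sphere (x = cos φ cos λ, y = cos φ sin λ, z = sin φ).
The central angle between the endpoints is δ = arccos(p₁·p₂) ≈ 2.267 rad (129.9°). The total great-circle distance is δ·R ≈ 2.267 × 6371 ≈ 14446 km, so the target fraction is f = 10000/14446 ≈ 0.692.
Interpolate at f ≈ 0.692 with slerp weights a = sin((1−f)δ)/sin δ ≈ 0.838, b = sin(fδ)/sin δ ≈ 1.304.
p = a·p₁ + b·p₂ ≈ (-0.755, -0.155, 0.637); φ = arcsin(p_z) ≈ 39.55°, λ = atan2(p_y, p_x) ≈ -168.44°.

≈ lat 40°N, lon 168°W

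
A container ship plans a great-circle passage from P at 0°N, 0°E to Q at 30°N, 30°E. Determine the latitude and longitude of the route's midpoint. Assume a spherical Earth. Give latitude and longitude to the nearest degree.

Write both endpoints as unit vectors p₁, p₂ with components (cos φ cos λ, cos φ sin λ, sin φ).
The central angle between the endpoints is δ = arccos(p₁·p₂) ≈ 0.723 rad (41.4°).
Interpolate at f = 1/2 with slerp weights a = sin((1−f)δ)/sin δ ≈ 0.535, b = sin(fδ)/sin δ ≈ 0.535.
p = a·p₁ + b·p₂ ≈ (0.935, 0.231, 0.267); φ = arcsin(p_z) ≈ 15.50°, λ = atan2(p_y, p_x) ≈ 13.90°.

≈ 16°N, 14°E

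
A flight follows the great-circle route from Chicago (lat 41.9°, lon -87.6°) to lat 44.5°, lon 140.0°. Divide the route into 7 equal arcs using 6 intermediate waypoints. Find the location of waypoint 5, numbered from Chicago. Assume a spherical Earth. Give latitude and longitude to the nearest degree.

Convert each endpoint to a unit vector on the sphere (x = cos φ cos λ, y = cos φ sin λ, z = sin φ).
The central angle between the endpoints is δ = arccos(p₁·p₂) ≈ 1.460 rad (83.7°).
Interpolate at f = 5/7 with slerp weights a = sin((1−f)δ)/sin δ ≈ 0.408, b = sin(fδ)/sin δ ≈ 0.869.
p = a·p₁ + b·p₂ ≈ (-0.462, 0.095, 0.882); φ = arcsin(p_z) ≈ 61.84°, λ = atan2(p_y, p_x) ≈ 168.35°.

≈ lat 62°, lon 168°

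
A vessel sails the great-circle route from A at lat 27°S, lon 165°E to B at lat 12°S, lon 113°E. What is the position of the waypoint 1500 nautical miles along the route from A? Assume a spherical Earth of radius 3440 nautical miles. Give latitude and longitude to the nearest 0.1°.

≈ lat 21.6°S, lon 138.2°E

Convert each endpoint to a unit vector on the sphere (x = cos φ cos λ, y = cos φ sin λ, z = sin φ).
The central angle between the endpoints is δ = arccos(p₁·p₂) ≈ 0.888 rad (50.9°). The total great-circle distance is δ·R ≈ 0.888 × 3440 ≈ 3055 nmi, so the target fraction is f = 1500/3055 ≈ 0.491.
Interpolate at f ≈ 0.491 with slerp weights a = sin((1−f)δ)/sin δ ≈ 0.563, b = sin(fδ)/sin δ ≈ 0.544.
p = a·p₁ + b·p₂ ≈ (-0.693, 0.620, -0.369); φ = arcsin(p_z) ≈ -21.64°, λ = atan2(p_y, p_x) ≈ 138.16°.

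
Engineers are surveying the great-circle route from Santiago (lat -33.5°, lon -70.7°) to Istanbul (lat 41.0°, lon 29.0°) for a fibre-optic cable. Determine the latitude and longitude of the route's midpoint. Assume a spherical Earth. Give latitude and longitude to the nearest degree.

≈ lat 6°, lon -24°

Write both endpoints as unit vectors p₁, p₂ with components (cos φ cos λ, cos φ sin λ, sin φ).
The central angle between the endpoints is δ = arccos(p₁·p₂) ≈ 2.058 rad (117.9°).
Interpolate at f = 1/2 with slerp weights a = sin((1−f)δ)/sin δ ≈ 0.970, b = sin(fδ)/sin δ ≈ 0.970.
p = a·p₁ + b·p₂ ≈ (0.907, -0.408, 0.101); φ = arcsin(p_z) ≈ 5.79°, λ = atan2(p_y, p_x) ≈ -24.23°.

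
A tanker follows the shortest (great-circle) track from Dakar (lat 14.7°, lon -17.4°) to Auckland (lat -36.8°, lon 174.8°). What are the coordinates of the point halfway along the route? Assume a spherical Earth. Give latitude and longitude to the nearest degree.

≈ lat -54°, lon -60°

Convert each endpoint to a unit vector on the sphere (x = cos φ cos λ, y = cos φ sin λ, z = sin φ).
The central angle between the endpoints is δ = arccos(p₁·p₂) ≈ 2.712 rad (155.4°).
Interpolate at f = 1/2 with slerp weights a = sin((1−f)δ)/sin δ ≈ 2.345, b = sin(fδ)/sin δ ≈ 2.345.
p = a·p₁ + b·p₂ ≈ (0.294, -0.508, -0.809); φ = arcsin(p_z) ≈ -54.05°, λ = atan2(p_y, p_x) ≈ -59.91°.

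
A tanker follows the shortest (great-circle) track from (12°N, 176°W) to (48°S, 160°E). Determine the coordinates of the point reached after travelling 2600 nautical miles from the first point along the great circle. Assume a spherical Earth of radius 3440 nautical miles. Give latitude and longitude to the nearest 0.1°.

≈ (29.2°S, 170.2°E)

Write both endpoints as unit vectors p₁, p₂ with components (cos φ cos λ, cos φ sin λ, sin φ).
The central angle between the endpoints is δ = arccos(p₁·p₂) ≈ 1.111 rad (63.7°). The total great-circle distance is δ·R ≈ 1.111 × 3440 ≈ 3823 nmi, so the target fraction is f = 2600/3823 ≈ 0.680.
Interpolate at f ≈ 0.680 with slerp weights a = sin((1−f)δ)/sin δ ≈ 0.388, b = sin(fδ)/sin δ ≈ 0.765.
p = a·p₁ + b·p₂ ≈ (-0.860, 0.149, -0.488); φ = arcsin(p_z) ≈ -29.20°, λ = atan2(p_y, p_x) ≈ 170.20°.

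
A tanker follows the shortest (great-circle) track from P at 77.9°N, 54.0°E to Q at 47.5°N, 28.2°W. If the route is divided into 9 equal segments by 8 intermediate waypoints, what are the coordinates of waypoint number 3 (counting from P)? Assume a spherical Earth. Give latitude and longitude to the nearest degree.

≈ 72°N, 1°E

Write both endpoints as unit vectors p₁, p₂ with components (cos φ cos λ, cos φ sin λ, sin φ).
The central angle between the endpoints is δ = arccos(p₁·p₂) ≈ 0.738 rad (42.3°).
Interpolate at f = 3/9 with slerp weights a = sin((1−f)δ)/sin δ ≈ 0.702, b = sin(fδ)/sin δ ≈ 0.362.
p = a·p₁ + b·p₂ ≈ (0.302, 0.004, 0.953); φ = arcsin(p_z) ≈ 72.42°, λ = atan2(p_y, p_x) ≈ 0.67°.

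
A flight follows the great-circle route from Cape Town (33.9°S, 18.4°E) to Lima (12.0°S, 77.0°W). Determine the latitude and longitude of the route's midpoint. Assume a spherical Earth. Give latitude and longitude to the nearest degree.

≈ 32°S, 34°W

Write both endpoints as unit vectors p₁, p₂ with components (cos φ cos λ, cos φ sin λ, sin φ).
The central angle between the endpoints is δ = arccos(p₁·p₂) ≈ 1.531 rad (87.7°).
Interpolate at f = 1/2 with slerp weights a = sin((1−f)δ)/sin δ ≈ 0.694, b = sin(fδ)/sin δ ≈ 0.694.
p = a·p₁ + b·p₂ ≈ (0.699, -0.479, -0.531); φ = arcsin(p_z) ≈ -32.07°, λ = atan2(p_y, p_x) ≈ -34.44°.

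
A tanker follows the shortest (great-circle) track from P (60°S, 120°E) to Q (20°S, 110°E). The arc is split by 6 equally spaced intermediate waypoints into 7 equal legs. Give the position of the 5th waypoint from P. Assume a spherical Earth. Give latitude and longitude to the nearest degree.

≈ (31°S, 112°E)

Write both endpoints as unit vectors p₁, p₂ with components (cos φ cos λ, cos φ sin λ, sin φ).
The central angle between the endpoints is δ = arccos(p₁·p₂) ≈ 0.709 rad (40.6°).
Interpolate at f = 5/7 with slerp weights a = sin((1−f)δ)/sin δ ≈ 0.309, b = sin(fδ)/sin δ ≈ 0.745.
p = a·p₁ + b·p₂ ≈ (-0.317, 0.792, -0.522); φ = arcsin(p_z) ≈ -31.50°, λ = atan2(p_y, p_x) ≈ 111.80°.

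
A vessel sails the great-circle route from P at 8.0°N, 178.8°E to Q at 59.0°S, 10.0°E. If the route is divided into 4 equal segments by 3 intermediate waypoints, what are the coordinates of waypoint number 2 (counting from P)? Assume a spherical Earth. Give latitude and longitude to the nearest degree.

≈ 55°S, 167°E

Write both endpoints as unit vectors p₁, p₂ with components (cos φ cos λ, cos φ sin λ, sin φ).
The central angle between the endpoints is δ = arccos(p₁·p₂) ≈ 2.239 rad (128.3°).
Interpolate at f = 2/4 with slerp weights a = sin((1−f)δ)/sin δ ≈ 1.146, b = sin(fδ)/sin δ ≈ 1.146.
p = a·p₁ + b·p₂ ≈ (-0.554, 0.126, -0.823); φ = arcsin(p_z) ≈ -55.40°, λ = atan2(p_y, p_x) ≈ 167.15°.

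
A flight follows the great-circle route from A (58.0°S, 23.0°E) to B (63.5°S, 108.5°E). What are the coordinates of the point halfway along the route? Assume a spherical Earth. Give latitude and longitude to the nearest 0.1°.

From cos δ = sin φ₁ sin φ₂ + cos φ₁ cos φ₂ cos Δλ, the central angle is δ ≈ 0.680 rad (39.0°).
Interpolate at f = 1/2 with slerp weights a = sin((1−f)δ)/sin δ ≈ 0.530, b = sin(fδ)/sin δ ≈ 0.530.
p = a·p₁ + b·p₂ ≈ (0.184, 0.334, -0.924); φ = arcsin(p_z) ≈ -67.58°, λ = atan2(p_y, p_x) ≈ 61.22°.

≈ (67.6°S, 61.2°E)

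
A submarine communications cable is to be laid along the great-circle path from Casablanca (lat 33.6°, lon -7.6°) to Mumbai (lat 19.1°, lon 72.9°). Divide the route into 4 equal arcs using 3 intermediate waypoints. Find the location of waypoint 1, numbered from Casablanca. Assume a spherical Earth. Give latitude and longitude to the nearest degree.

≈ lat 35°, lon 14°

Convert each endpoint to a unit vector on the sphere (x = cos φ cos λ, y = cos φ sin λ, z = sin φ).
The central angle between the endpoints is δ = arccos(p₁·p₂) ≈ 1.255 rad (71.9°).
Interpolate at f = 1/4 with slerp weights a = sin((1−f)δ)/sin δ ≈ 0.850, b = sin(fδ)/sin δ ≈ 0.325.
p = a·p₁ + b·p₂ ≈ (0.792, 0.200, 0.577); φ = arcsin(p_z) ≈ 35.22°, λ = atan2(p_y, p_x) ≈ 14.14°.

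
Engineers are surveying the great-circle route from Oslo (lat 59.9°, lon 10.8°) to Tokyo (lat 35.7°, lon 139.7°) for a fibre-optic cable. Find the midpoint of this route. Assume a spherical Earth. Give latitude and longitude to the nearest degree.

The haversine formula gives a central angle δ ≈ 1.319 rad (75.6°) between the endpoints.
Interpolate at f = 1/2 with slerp weights a = sin((1−f)δ)/sin δ ≈ 0.633, b = sin(fδ)/sin δ ≈ 0.633.
p = a·p₁ + b·p₂ ≈ (-0.080, 0.392, 0.917); φ = arcsin(p_z) ≈ 66.43°, λ = atan2(p_y, p_x) ≈ 101.57°.

≈ lat 66°, lon 102°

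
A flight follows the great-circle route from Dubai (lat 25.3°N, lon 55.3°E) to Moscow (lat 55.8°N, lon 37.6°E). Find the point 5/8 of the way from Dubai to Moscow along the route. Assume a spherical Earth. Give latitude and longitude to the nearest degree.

≈ lat 45°N, lon 46°E

From cos δ = sin φ₁ sin φ₂ + cos φ₁ cos φ₂ cos Δλ, the central angle is δ ≈ 0.578 rad (33.1°).
Interpolate at f = 5/8 with slerp weights a = sin((1−f)δ)/sin δ ≈ 0.394, b = sin(fδ)/sin δ ≈ 0.647.
p = a·p₁ + b·p₂ ≈ (0.491, 0.514, 0.703); φ = arcsin(p_z) ≈ 44.69°, λ = atan2(p_y, p_x) ≈ 46.35°.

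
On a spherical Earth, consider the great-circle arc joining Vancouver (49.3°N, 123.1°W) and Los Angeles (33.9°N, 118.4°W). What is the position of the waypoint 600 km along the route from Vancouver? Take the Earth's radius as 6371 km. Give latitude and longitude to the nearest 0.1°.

From cos δ = sin φ₁ sin φ₂ + cos φ₁ cos φ₂ cos Δλ, the central angle is δ ≈ 0.276 rad (15.8°). The total great-circle distance is δ·R ≈ 0.276 × 6371 ≈ 1756 km, so the target fraction is f = 600/1756 ≈ 0.342.
Interpolate at f ≈ 0.342 with slerp weights a = sin((1−f)δ)/sin δ ≈ 0.663, b = sin(fδ)/sin δ ≈ 0.346.
p = a·p₁ + b·p₂ ≈ (-0.373, -0.615, 0.695); φ = arcsin(p_z) ≈ 44.06°, λ = atan2(p_y, p_x) ≈ -121.23°.

≈ (44.1°N, 121.2°W)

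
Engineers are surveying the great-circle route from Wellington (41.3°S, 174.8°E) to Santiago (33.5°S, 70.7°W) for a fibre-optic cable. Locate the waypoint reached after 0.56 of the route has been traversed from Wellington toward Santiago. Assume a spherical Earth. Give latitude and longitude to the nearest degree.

≈ 54°S, 115°W

Write both endpoints as unit vectors p₁, p₂ with components (cos φ cos λ, cos φ sin λ, sin φ).
The central angle between the endpoints is δ = arccos(p₁·p₂) ≈ 1.466 rad (84.0°).
Interpolate at f = 0.56 with slerp weights a = sin((1−f)δ)/sin δ ≈ 0.605, b = sin(fδ)/sin δ ≈ 0.736.
p = a·p₁ + b·p₂ ≈ (-0.250, -0.538, -0.805); φ = arcsin(p_z) ≈ -53.63°, λ = atan2(p_y, p_x) ≈ -114.88°.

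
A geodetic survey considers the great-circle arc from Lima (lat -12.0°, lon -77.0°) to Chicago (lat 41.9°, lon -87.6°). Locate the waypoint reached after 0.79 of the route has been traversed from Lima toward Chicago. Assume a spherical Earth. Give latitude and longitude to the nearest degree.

≈ lat 31°, lon -85°

The haversine formula gives a central angle δ ≈ 0.956 rad (54.8°) between the endpoints.
Interpolate at f = 0.79 with slerp weights a = sin((1−f)δ)/sin δ ≈ 0.244, b = sin(fδ)/sin δ ≈ 0.839.
p = a·p₁ + b·p₂ ≈ (0.080, -0.857, 0.510); φ = arcsin(p_z) ≈ 30.64°, λ = atan2(p_y, p_x) ≈ -84.67°.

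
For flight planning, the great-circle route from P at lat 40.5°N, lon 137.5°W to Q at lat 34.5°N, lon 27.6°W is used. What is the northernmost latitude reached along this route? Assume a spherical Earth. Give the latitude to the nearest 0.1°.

The great circle lies in the plane with unit normal n̂ = (p₁ × p₂)/|p₁ × p₂|.
Here n̂_z ≈ +0.596; the vertex latitude is φ_max = arccos|n̂_z| ≈ 53.4°.
Check via Clairaut: cos φ_max = |cos φ₁| · sin C = cos(40.5°)·sin(51.7°) ≈ 0.596, again giving ≈ 53.4°.

≈ 53.4°N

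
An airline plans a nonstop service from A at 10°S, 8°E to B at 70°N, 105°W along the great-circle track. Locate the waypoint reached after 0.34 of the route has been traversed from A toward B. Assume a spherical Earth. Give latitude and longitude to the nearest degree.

Convert each endpoint to a unit vector on the sphere (x = cos φ cos λ, y = cos φ sin λ, z = sin φ).
The central angle between the endpoints is δ = arccos(p₁·p₂) ≈ 1.870 rad (107.1°).
Interpolate at f = 0.34 with slerp weights a = sin((1−f)δ)/sin δ ≈ 0.988, b = sin(fδ)/sin δ ≈ 0.621.
p = a·p₁ + b·p₂ ≈ (0.908, -0.070, 0.412); φ = arcsin(p_z) ≈ 24.36°, λ = atan2(p_y, p_x) ≈ -4.40°.

≈ 24°N, 4°W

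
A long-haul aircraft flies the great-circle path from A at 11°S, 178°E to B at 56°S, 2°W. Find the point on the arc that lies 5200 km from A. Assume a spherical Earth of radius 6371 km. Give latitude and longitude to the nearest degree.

≈ 58°S, 178°E

From cos δ = sin φ₁ sin φ₂ + cos φ₁ cos φ₂ cos Δλ, the central angle is δ ≈ 1.972 rad (113.0°). The total great-circle distance is δ·R ≈ 1.972 × 6371 ≈ 12565 km, so the target fraction is f = 5200/12565 ≈ 0.414.
Interpolate at f ≈ 0.414 with slerp weights a = sin((1−f)δ)/sin δ ≈ 0.994, b = sin(fδ)/sin δ ≈ 0.791.
p = a·p₁ + b·p₂ ≈ (-0.533, 0.019, -0.846); φ = arcsin(p_z) ≈ -57.76°, λ = atan2(p_y, p_x) ≈ 178.00°.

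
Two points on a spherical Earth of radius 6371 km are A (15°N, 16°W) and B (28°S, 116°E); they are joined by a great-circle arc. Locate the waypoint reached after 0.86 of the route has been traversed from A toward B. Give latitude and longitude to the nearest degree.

≈ (28°S, 95°E)

Convert each endpoint to a unit vector on the sphere (x = cos φ cos λ, y = cos φ sin λ, z = sin φ).
The central angle between the endpoints is δ = arccos(p₁·p₂) ≈ 2.335 rad (133.8°).
Interpolate at f = 0.86 with slerp weights a = sin((1−f)δ)/sin δ ≈ 0.445, b = sin(fδ)/sin δ ≈ 1.255.
p = a·p₁ + b·p₂ ≈ (-0.073, 0.878, -0.474); φ = arcsin(p_z) ≈ -28.30°, λ = atan2(p_y, p_x) ≈ 94.73°.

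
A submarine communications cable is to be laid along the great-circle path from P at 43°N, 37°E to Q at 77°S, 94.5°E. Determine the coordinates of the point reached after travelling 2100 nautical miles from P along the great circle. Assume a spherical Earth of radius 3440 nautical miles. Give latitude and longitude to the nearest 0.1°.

≈ 8.7°N, 44.7°E

The haversine formula gives a central angle δ ≈ 2.185 rad (125.2°) between the endpoints. The total great-circle distance is δ·R ≈ 2.185 × 3440 ≈ 7516 nmi, so the target fraction is f = 2100/7516 ≈ 0.279.
Interpolate at f ≈ 0.279 with slerp weights a = sin((1−f)δ)/sin δ ≈ 1.223, b = sin(fδ)/sin δ ≈ 0.701.
p = a·p₁ + b·p₂ ≈ (0.702, 0.696, 0.151); φ = arcsin(p_z) ≈ 8.69°, λ = atan2(p_y, p_x) ≈ 44.74°.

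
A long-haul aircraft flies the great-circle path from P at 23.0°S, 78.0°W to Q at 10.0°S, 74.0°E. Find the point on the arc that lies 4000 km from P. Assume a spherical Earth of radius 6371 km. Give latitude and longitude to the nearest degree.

Convert each endpoint to a unit vector on the sphere (x = cos φ cos λ, y = cos φ sin λ, z = sin φ).
The central angle between the endpoints is δ = arccos(p₁·p₂) ≈ 2.393 rad (137.1°). The total great-circle distance is δ·R ≈ 2.393 × 6371 ≈ 15245 km, so the target fraction is f = 4000/15245 ≈ 0.262.
Interpolate at f ≈ 0.262 with slerp weights a = sin((1−f)δ)/sin δ ≈ 1.441, b = sin(fδ)/sin δ ≈ 0.863.
p = a·p₁ + b·p₂ ≈ (0.510, -0.481, -0.713); φ = arcsin(p_z) ≈ -45.48°, λ = atan2(p_y, p_x) ≈ -43.32°.

≈ 45°S, 43°W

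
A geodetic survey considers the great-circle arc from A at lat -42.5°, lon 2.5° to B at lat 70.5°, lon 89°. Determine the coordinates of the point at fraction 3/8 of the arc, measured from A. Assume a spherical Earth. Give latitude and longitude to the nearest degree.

≈ lat 3°, lon 21°

The haversine formula gives a central angle δ ≈ 2.242 rad (128.4°) between the endpoints.
Interpolate at f = 3/8 with slerp weights a = sin((1−f)δ)/sin δ ≈ 1.259, b = sin(fδ)/sin δ ≈ 0.951.
p = a·p₁ + b·p₂ ≈ (0.933, 0.358, 0.047); φ = arcsin(p_z) ≈ 2.67°, λ = atan2(p_y, p_x) ≈ 21.00°.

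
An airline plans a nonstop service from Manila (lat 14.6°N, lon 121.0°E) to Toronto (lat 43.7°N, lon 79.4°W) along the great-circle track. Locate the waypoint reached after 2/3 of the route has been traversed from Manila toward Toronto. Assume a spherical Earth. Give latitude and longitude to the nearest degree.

Write both endpoints as unit vectors p₁, p₂ with components (cos φ cos λ, cos φ sin λ, sin φ).
The central angle between the endpoints is δ = arccos(p₁·p₂) ≈ 2.073 rad (118.8°).
Interpolate at f = 2/3 with slerp weights a = sin((1−f)δ)/sin δ ≈ 0.727, b = sin(fδ)/sin δ ≈ 1.121.
p = a·p₁ + b·p₂ ≈ (-0.213, -0.193, 0.958); φ = arcsin(p_z) ≈ 73.27°, λ = atan2(p_y, p_x) ≈ -137.85°.

≈ lat 73°N, lon 138°W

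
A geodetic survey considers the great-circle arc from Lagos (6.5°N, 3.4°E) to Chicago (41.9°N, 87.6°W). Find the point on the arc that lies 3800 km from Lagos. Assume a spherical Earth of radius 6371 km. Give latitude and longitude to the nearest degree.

Convert each endpoint to a unit vector on the sphere (x = cos φ cos λ, y = cos φ sin λ, z = sin φ).
The central angle between the endpoints is δ = arccos(p₁·p₂) ≈ 1.508 rad (86.4°). The total great-circle distance is δ·R ≈ 1.508 × 6371 ≈ 9608 km, so the target fraction is f = 3800/9608 ≈ 0.396.
Interpolate at f ≈ 0.396 with slerp weights a = sin((1−f)δ)/sin δ ≈ 0.792, b = sin(fδ)/sin δ ≈ 0.563.
p = a·p₁ + b·p₂ ≈ (0.803, -0.372, 0.466); φ = arcsin(p_z) ≈ 27.74°, λ = atan2(p_y, p_x) ≈ -24.85°.

≈ (28°N, 25°W)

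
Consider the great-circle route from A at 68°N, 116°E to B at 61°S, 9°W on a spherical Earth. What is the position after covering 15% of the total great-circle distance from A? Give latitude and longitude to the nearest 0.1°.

From cos δ = sin φ₁ sin φ₂ + cos φ₁ cos φ₂ cos Δλ, the central angle is δ ≈ 2.727 rad (156.2°).
Interpolate at f = 0.15 with slerp weights a = sin((1−f)δ)/sin δ ≈ 1.820, b = sin(fδ)/sin δ ≈ 0.986.
p = a·p₁ + b·p₂ ≈ (0.173, 0.538, 0.825); φ = arcsin(p_z) ≈ 55.58°, λ = atan2(p_y, p_x) ≈ 72.14°.

≈ 55.6°N, 72.1°E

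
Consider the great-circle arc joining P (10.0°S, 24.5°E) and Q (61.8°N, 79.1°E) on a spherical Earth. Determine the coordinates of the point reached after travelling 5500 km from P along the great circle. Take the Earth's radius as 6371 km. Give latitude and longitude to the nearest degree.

Convert each endpoint to a unit vector on the sphere (x = cos φ cos λ, y = cos φ sin λ, z = sin φ).
The central angle between the endpoints is δ = arccos(p₁·p₂) ≈ 1.454 rad (83.3°). The total great-circle distance is δ·R ≈ 1.454 × 6371 ≈ 9263 km, so the target fraction is f = 5500/9263 ≈ 0.594.
Interpolate at f ≈ 0.594 with slerp weights a = sin((1−f)δ)/sin δ ≈ 0.561, b = sin(fδ)/sin δ ≈ 0.765.
p = a·p₁ + b·p₂ ≈ (0.571, 0.584, 0.577); φ = arcsin(p_z) ≈ 35.24°, λ = atan2(p_y, p_x) ≈ 45.65°.

≈ (35°N, 46°E)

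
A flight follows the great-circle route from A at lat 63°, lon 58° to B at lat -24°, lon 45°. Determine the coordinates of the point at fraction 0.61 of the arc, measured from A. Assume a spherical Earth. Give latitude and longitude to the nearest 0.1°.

Write both endpoints as unit vectors p₁, p₂ with components (cos φ cos λ, cos φ sin λ, sin φ).
The central angle between the endpoints is δ = arccos(p₁·p₂) ≈ 1.529 rad (87.6°).
Interpolate at f = 0.61 with slerp weights a = sin((1−f)δ)/sin δ ≈ 0.562, b = sin(fδ)/sin δ ≈ 0.804.
p = a·p₁ + b·p₂ ≈ (0.655, 0.736, 0.174); φ = arcsin(p_z) ≈ 10.01°, λ = atan2(p_y, p_x) ≈ 48.34°.

≈ lat 10.0°, lon 48.3°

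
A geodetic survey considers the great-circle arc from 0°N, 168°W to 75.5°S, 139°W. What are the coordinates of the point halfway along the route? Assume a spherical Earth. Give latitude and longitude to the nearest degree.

Convert each endpoint to a unit vector on the sphere (x = cos φ cos λ, y = cos φ sin λ, z = sin φ).
The central angle between the endpoints is δ = arccos(p₁·p₂) ≈ 1.350 rad (77.4°).
Interpolate at f = 1/2 with slerp weights a = sin((1−f)δ)/sin δ ≈ 0.640, b = sin(fδ)/sin δ ≈ 0.640.
p = a·p₁ + b·p₂ ≈ (-0.747, -0.238, -0.620); φ = arcsin(p_z) ≈ -38.32°, λ = atan2(p_y, p_x) ≈ -162.31°.

≈ 38°S, 162°W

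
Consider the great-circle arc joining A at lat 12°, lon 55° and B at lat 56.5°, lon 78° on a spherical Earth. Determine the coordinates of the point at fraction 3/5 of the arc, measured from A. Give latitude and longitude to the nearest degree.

≈ lat 39°, lon 65°

Write both endpoints as unit vectors p₁, p₂ with components (cos φ cos λ, cos φ sin λ, sin φ).
The central angle between the endpoints is δ = arccos(p₁·p₂) ≈ 0.836 rad (47.9°).
Interpolate at f = 3/5 with slerp weights a = sin((1−f)δ)/sin δ ≈ 0.442, b = sin(fδ)/sin δ ≈ 0.648.
p = a·p₁ + b·p₂ ≈ (0.323, 0.704, 0.632); φ = arcsin(p_z) ≈ 39.23°, λ = atan2(p_y, p_x) ≈ 65.39°.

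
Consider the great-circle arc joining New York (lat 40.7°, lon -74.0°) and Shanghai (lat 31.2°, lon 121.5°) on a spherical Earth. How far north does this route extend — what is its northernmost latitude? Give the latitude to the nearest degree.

The great circle lies in the plane with unit normal n̂ = (p₁ × p₂)/|p₁ × p₂|.
Here n̂_z ≈ -0.181; the vertex latitude is φ_max = arccos|n̂_z| ≈ 79.6°.
Check via Clairaut: cos φ_max = |cos φ₁| · sin C = cos(40.7°)·sin(13.8°) ≈ 0.181, again giving ≈ 79.6°.

≈ 80°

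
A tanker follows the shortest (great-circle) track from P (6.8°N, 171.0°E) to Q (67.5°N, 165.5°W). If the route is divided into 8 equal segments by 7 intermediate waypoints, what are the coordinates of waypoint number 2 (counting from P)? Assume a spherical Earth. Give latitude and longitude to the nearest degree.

≈ (22°N, 174°E)

From cos δ = sin φ₁ sin φ₂ + cos φ₁ cos φ₂ cos Δλ, the central angle is δ ≈ 1.095 rad (62.8°).
Interpolate at f = 2/8 with slerp weights a = sin((1−f)δ)/sin δ ≈ 0.823, b = sin(fδ)/sin δ ≈ 0.304.
p = a·p₁ + b·p₂ ≈ (-0.920, 0.099, 0.378); φ = arcsin(p_z) ≈ 22.24°, λ = atan2(p_y, p_x) ≈ 173.87°.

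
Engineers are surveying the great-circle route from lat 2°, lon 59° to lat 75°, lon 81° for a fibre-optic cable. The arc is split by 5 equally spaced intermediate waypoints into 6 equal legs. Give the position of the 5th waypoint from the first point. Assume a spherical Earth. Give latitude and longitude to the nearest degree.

Write both endpoints as unit vectors p₁, p₂ with components (cos φ cos λ, cos φ sin λ, sin φ).
The central angle between the endpoints is δ = arccos(p₁·p₂) ≈ 1.294 rad (74.1°).
Interpolate at f = 5/6 with slerp weights a = sin((1−f)δ)/sin δ ≈ 0.222, b = sin(fδ)/sin δ ≈ 0.916.
p = a·p₁ + b·p₂ ≈ (0.152, 0.425, 0.893); φ = arcsin(p_z) ≈ 63.20°, λ = atan2(p_y, p_x) ≈ 70.36°.

≈ lat 63°, lon 70°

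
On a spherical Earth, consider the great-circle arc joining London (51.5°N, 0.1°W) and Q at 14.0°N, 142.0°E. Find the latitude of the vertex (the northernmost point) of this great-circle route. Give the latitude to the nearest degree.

The great circle lies in the plane with unit normal n̂ = (p₁ × p₂)/|p₁ × p₂|.
Here n̂_z ≈ +0.387; the vertex latitude is φ_max = arccos|n̂_z| ≈ 67.2°.

≈ 67°N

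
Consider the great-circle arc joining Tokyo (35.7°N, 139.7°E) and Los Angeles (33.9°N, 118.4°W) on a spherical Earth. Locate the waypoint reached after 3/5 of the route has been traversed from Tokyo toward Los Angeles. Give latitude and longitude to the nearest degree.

≈ 47°N, 157°W

Convert each endpoint to a unit vector on the sphere (x = cos φ cos λ, y = cos φ sin λ, z = sin φ).
The central angle between the endpoints is δ = arccos(p₁·p₂) ≈ 1.383 rad (79.3°).
Interpolate at f = 3/5 with slerp weights a = sin((1−f)δ)/sin δ ≈ 0.535, b = sin(fδ)/sin δ ≈ 0.751.
p = a·p₁ + b·p₂ ≈ (-0.628, -0.267, 0.731); φ = arcsin(p_z) ≈ 46.97°, λ = atan2(p_y, p_x) ≈ -156.93°.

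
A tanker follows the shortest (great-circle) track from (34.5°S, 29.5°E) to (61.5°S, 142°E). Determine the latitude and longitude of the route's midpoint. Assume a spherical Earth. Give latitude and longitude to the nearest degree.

Write both endpoints as unit vectors p₁, p₂ with components (cos φ cos λ, cos φ sin λ, sin φ).
The central angle between the endpoints is δ = arccos(p₁·p₂) ≈ 1.216 rad (69.7°).
Interpolate at f = 1/2 with slerp weights a = sin((1−f)δ)/sin δ ≈ 0.609, b = sin(fδ)/sin δ ≈ 0.609.
p = a·p₁ + b·p₂ ≈ (0.208, 0.426, -0.880); φ = arcsin(p_z) ≈ -61.69°, λ = atan2(p_y, p_x) ≈ 64.00°.

≈ (62°S, 64°E)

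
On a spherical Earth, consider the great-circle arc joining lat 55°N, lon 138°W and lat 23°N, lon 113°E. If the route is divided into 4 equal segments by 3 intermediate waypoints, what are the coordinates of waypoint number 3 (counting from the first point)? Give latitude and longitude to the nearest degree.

Write both endpoints as unit vectors p₁, p₂ with components (cos φ cos λ, cos φ sin λ, sin φ).
The central angle between the endpoints is δ = arccos(p₁·p₂) ≈ 1.422 rad (81.5°).
Interpolate at f = 3/4 with slerp weights a = sin((1−f)δ)/sin δ ≈ 0.352, b = sin(fδ)/sin δ ≈ 0.885.
p = a·p₁ + b·p₂ ≈ (-0.468, 0.615, 0.634); φ = arcsin(p_z) ≈ 39.36°, λ = atan2(p_y, p_x) ≈ 127.29°.

≈ lat 39°N, lon 127°E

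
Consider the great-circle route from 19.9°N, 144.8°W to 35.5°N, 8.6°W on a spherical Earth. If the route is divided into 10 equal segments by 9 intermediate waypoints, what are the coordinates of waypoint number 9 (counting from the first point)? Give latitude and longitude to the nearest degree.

Write both endpoints as unit vectors p₁, p₂ with components (cos φ cos λ, cos φ sin λ, sin φ).
The central angle between the endpoints is δ = arccos(p₁·p₂) ≈ 1.934 rad (110.8°).
Interpolate at f = 9/10 with slerp weights a = sin((1−f)δ)/sin δ ≈ 0.206, b = sin(fδ)/sin δ ≈ 1.054.
p = a·p₁ + b·p₂ ≈ (0.691, -0.240, 0.682); φ = arcsin(p_z) ≈ 43.02°, λ = atan2(p_y, p_x) ≈ -19.14°.

≈ 43°N, 19°W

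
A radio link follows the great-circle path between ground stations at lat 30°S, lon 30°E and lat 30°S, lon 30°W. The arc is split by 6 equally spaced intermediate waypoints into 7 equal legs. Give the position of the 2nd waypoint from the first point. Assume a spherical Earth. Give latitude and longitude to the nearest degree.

The haversine formula gives a central angle δ ≈ 0.896 rad (51.3°) between the endpoints.
Interpolate at f = 2/7 with slerp weights a = sin((1−f)δ)/sin δ ≈ 0.765, b = sin(fδ)/sin δ ≈ 0.324.
p = a·p₁ + b·p₂ ≈ (0.817, 0.191, -0.545); φ = arcsin(p_z) ≈ -32.99°, λ = atan2(p_y, p_x) ≈ 13.15°.

≈ lat 33°S, lon 13°E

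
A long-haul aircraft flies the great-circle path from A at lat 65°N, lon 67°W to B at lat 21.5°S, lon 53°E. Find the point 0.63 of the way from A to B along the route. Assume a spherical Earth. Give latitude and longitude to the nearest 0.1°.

≈ lat 19.6°N, lon 34.1°E

The haversine formula gives a central angle δ ≈ 2.128 rad (121.9°) between the endpoints.
Interpolate at f = 0.63 with slerp weights a = sin((1−f)δ)/sin δ ≈ 0.835, b = sin(fδ)/sin δ ≈ 1.147.
p = a·p₁ + b·p₂ ≈ (0.780, 0.528, 0.336); φ = arcsin(p_z) ≈ 19.64°, λ = atan2(p_y, p_x) ≈ 34.07°.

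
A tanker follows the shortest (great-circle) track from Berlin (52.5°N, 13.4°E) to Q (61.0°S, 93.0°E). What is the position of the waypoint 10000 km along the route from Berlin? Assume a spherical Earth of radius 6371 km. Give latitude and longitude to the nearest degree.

≈ (28°S, 58°E)

The haversine formula gives a central angle δ ≈ 2.266 rad (129.8°) between the endpoints. The total great-circle distance is δ·R ≈ 2.266 × 6371 ≈ 14437 km, so the target fraction is f = 10000/14437 ≈ 0.693.
Interpolate at f ≈ 0.693 with slerp weights a = sin((1−f)δ)/sin δ ≈ 0.835, b = sin(fδ)/sin δ ≈ 1.302.
p = a·p₁ + b·p₂ ≈ (0.462, 0.748, -0.476); φ = arcsin(p_z) ≈ -28.44°, λ = atan2(p_y, p_x) ≈ 58.33°.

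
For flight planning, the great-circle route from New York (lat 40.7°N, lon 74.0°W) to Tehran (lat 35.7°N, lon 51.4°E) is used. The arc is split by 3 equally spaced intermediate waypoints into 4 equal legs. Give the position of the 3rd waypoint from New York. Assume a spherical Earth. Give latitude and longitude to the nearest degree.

≈ lat 51°N, lon 29°E

The haversine formula gives a central angle δ ≈ 1.547 rad (88.6°) between the endpoints.
Interpolate at f = 3/4 with slerp weights a = sin((1−f)δ)/sin δ ≈ 0.377, b = sin(fδ)/sin δ ≈ 0.917.
p = a·p₁ + b·p₂ ≈ (0.543, 0.307, 0.781); φ = arcsin(p_z) ≈ 51.37°, λ = atan2(p_y, p_x) ≈ 29.47°.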